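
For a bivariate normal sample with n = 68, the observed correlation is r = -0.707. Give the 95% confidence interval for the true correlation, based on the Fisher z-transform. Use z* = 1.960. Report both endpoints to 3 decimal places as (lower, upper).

z_r = atanh(-0.707) = -0.881160;  SE = 1/√(n−3) = 1/√65 = 0.124035
z-limits: -0.881160 ± 1.960·0.124035 = -0.881160 ± 0.243109 = [-1.124269, -0.638051]
ρ-limits: (tanh -1.124269, tanh -0.638051) = (-0.809, -0.564)

(-0.809, -0.564)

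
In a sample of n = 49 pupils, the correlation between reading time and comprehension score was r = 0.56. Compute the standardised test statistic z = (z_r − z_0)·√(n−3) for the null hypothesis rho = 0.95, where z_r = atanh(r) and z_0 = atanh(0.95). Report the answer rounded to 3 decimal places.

-8.132

Fisher z: atanh(0.56) = 0.632833, atanh(0.95) = 1.831781
z = (z_r − z_0)·√(n−3) = (0.632833 − 1.831781)·√46 = -1.198948 · 6.782330 = -8.132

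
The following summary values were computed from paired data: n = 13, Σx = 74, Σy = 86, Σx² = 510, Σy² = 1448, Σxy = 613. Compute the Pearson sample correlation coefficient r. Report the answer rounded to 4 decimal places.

0.4420

Numerator: nΣxy − (Σx)(Σy) = 13·613 − (74)(86) = 1605
Denominator: √[(nΣx²−(Σx)²)(nΣy²−(Σy)²)]
  nΣx²−(Σx)² = 13·510 − 5476 = 1154;  nΣy²−(Σy)² = 13·1448 − 7396 = 11428
  √(1154·11428) = √13187912 = 3631.5165
r = 1605 / 3631.5165 = 0.4420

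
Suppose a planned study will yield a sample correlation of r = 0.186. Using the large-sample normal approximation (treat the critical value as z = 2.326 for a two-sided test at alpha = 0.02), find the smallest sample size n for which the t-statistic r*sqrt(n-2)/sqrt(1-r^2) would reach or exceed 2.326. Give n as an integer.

153

Need r·√(n−2)/√(1−r²) ≥ 2.326
√(n−2) ≥ 2.326·√(1−0.034596) / 0.186 = 2.326·0.982550 / 0.186 = 12.2872
n−2 ≥ 150.9753  ⇒  n ≥ 152.9753
Smallest integer n = 153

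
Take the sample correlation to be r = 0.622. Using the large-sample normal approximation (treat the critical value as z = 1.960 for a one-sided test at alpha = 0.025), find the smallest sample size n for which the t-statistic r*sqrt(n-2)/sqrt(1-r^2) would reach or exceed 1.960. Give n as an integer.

9

Need r·√(n−2)/√(1−r²) ≥ 1.960
√(n−2) ≥ 1.960·√(1−0.386884) / 0.622 = 1.960·0.783017 / 0.622 = 2.4674
n−2 ≥ 6.0881  ⇒  n ≥ 8.0881
Smallest integer n = 9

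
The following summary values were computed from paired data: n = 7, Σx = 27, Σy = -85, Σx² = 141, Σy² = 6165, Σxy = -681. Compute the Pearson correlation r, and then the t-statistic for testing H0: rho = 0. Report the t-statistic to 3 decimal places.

-3.110

S_xy = nΣxy − ΣxΣy = 7·(-681) − 27·(-85) = -4767 − (-2295) = -2472
S_xx = nΣx² − (Σx)² = 7·141 − 27² = 987 − 729 = 258
S_yy = nΣy² − (Σy)² = 7·6165 − (-85)² = 43155 − 7225 = 35930
r = S_xy / √(S_xx·S_yy) = -2472 / √(258·35930) = -2472 / √9269940 = -2472 / 3044.6576 = -0.8119
t = r·√(n−2)/√(1−r²) = -0.8119·√5 / √(1−0.659182) = -1.815464 / 0.583796 = -3.110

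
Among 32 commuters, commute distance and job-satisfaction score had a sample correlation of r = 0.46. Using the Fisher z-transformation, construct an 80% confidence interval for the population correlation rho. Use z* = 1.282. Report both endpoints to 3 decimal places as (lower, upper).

z_r = atanh(0.46) = 0.497311;  SE = 1/√(n−3) = 1/√29 = 0.185695
z-limits: 0.497311 ± 1.282·0.185695 = 0.497311 ± 0.238061 = [0.259250, 0.735372]
ρ-limits: (tanh 0.259250, tanh 0.735372) = (0.254, 0.626)

(0.254, 0.626)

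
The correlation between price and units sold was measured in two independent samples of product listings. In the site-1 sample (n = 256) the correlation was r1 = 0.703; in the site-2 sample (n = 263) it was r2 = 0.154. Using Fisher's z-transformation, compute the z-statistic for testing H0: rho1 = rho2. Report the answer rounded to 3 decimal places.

z1 = atanh(0.703) = 0.873207,  z2 = atanh(0.154) = 0.155235
SE = √(1/(n1−3) + 1/(n2−3)) = √(1/253 + 1/260) = √(0.0039526 + 0.0038462) = √0.0077988 = 0.088311
z = (z1 − z2)/SE = (0.873207 − 0.155235) / 0.088311 = 0.717972 / 0.088311 = 8.130

8.130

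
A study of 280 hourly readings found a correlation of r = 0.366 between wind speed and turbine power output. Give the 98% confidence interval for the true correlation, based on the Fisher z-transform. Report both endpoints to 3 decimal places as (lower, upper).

(0.239, 0.480)

z_r = atanh(0.366) = 0.383797;  SE = 1/√(n−3) = 1/√277 = 0.060084
z-limits: 0.383797 ± 2.326·0.060084 = 0.383797 ± 0.139755 = [0.244042, 0.523552]
ρ-limits: (tanh 0.244042, tanh 0.523552) = (0.239, 0.480)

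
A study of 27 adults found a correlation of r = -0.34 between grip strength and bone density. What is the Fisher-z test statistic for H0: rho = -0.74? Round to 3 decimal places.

z_r = atanh(-0.34) = -0.354093,  z_0 = atanh(-0.74) = -0.950479
SE = 1/√(n−3) = 1/√24 = 0.204124
z = (z_r − z_0)/SE = (-0.354093 − (-0.950479)) / 0.204124 = 0.596386 / 0.204124 = 2.922

2.922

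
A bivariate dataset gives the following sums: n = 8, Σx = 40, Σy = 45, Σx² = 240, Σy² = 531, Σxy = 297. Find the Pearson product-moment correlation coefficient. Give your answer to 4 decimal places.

Numerator: nΣxy − (Σx)(Σy) = 8·297 − (40)(45) = 576
Denominator: √[(nΣx²−(Σx)²)(nΣy²−(Σy)²)]
  nΣx²−(Σx)² = 8·240 − 1600 = 320;  nΣy²−(Σy)² = 8·531 − 2025 = 2223
  √(320·2223) = √711360 = 843.4216
r = 576 / 843.4216 = 0.6829

0.6829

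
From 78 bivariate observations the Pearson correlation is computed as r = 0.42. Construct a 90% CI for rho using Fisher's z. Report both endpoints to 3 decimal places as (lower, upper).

(0.252, 0.563)

Fisher z: z_r = atanh(r) = ½·ln((1+0.42)/(1−0.42)) = 0.447692
SE(z) = 1/√(n−3) = 1/√75 = 0.115470
90% ⇒ z* = 1.645; margin = 1.645·0.115470 = 0.189948
CI on z-scale: (0.257744, 0.637640)
Back-transform: tanh(0.257744) = 0.252184, tanh(0.637640) = 0.563291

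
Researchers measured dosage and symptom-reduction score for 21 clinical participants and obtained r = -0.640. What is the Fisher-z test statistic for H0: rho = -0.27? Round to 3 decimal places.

z_r = atanh(-0.640) = -0.758174,  z_0 = atanh(-0.27) = -0.276864
SE = 1/√(n−3) = 1/√18 = 0.235702
z = (z_r − z_0)/SE = (-0.758174 − (-0.276864)) / 0.235702 = -0.481310 / 0.235702 = -2.042

-2.042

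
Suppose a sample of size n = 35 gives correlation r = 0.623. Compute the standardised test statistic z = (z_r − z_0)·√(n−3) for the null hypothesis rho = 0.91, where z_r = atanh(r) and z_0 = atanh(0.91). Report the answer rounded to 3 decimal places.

Fisher z: atanh(0.623) = 0.729893, atanh(0.91) = 1.527524
z = (z_r − z_0)·√(n−3) = (0.729893 − 1.527524)·√32 = -0.797631 · 5.656854 = -4.512

-4.512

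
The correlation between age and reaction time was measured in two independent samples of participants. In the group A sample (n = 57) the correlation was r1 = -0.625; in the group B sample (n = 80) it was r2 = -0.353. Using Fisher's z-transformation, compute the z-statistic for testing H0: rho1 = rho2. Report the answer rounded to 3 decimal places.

-2.052

Fisher z-transforms: z1 = atanh(-0.625) = -0.733169, z2 = atanh(-0.353) = -0.368867; difference d = -0.364302
Var(d) = 1/54 + 1/77 = 0.0185185 + 0.0129870 = 0.0315055
z = d/√Var(d) = -0.364302 / √0.0315055 = -0.364302 / 0.177498 = -2.052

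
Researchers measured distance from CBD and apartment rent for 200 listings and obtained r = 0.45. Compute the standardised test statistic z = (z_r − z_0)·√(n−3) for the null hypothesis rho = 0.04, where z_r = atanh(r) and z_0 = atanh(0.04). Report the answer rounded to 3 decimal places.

6.241

z_r = atanh(0.45) = 0.484700,  z_0 = atanh(0.04) = 0.040021
SE = 1/√(n−3) = 1/√197 = 0.071247
z = (z_r − z_0)/SE = (0.484700 − 0.040021) / 0.071247 = 0.444679 / 0.071247 = 6.241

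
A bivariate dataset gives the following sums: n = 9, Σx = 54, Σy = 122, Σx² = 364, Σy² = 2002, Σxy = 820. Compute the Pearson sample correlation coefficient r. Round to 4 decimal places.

0.7456

S_xy = nΣxy − ΣxΣy = 9·820 − 54·122 = 7380 − 6588 = 792
S_xx = nΣx² − (Σx)² = 9·364 − 54² = 3276 − 2916 = 360
S_yy = nΣy² − (Σy)² = 9·2002 − 122² = 18018 − 14884 = 3134
r = S_xy / √(S_xx·S_yy) = 792 / √(360·3134) = 792 / √1128240 = 792 / 1062.1864 = 0.7456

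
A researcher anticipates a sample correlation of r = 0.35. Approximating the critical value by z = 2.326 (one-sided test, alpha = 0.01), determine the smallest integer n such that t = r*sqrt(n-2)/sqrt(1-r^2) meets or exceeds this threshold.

41

Need r·√(n−2)/√(1−r²) ≥ 2.326
√(n−2) ≥ 2.326·√(1−0.1225) / 0.35 = 2.326·0.936750 / 0.35 = 6.2254
n−2 ≥ 38.7556  ⇒  n ≥ 40.7556
Smallest integer n = 41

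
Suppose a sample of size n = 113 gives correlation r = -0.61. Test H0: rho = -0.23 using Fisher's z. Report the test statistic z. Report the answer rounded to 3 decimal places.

-4.979

z_r = atanh(-0.61) = -0.708921,  z_0 = atanh(-0.23) = -0.234189
SE = 1/√(n−3) = 1/√110 = 0.095346
z = (z_r − z_0)/SE = (-0.708921 − (-0.234189)) / 0.095346 = -0.474732 / 0.095346 = -4.979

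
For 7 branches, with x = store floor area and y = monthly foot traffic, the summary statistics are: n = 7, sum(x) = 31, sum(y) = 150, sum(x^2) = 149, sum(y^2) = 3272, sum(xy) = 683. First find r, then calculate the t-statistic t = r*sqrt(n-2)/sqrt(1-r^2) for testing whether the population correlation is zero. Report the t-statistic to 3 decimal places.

2.318

Numerator: nΣxy − (Σx)(Σy) = 7·683 − (31)(150) = 131
Denominator: √[(nΣx²−(Σx)²)(nΣy²−(Σy)²)]
  nΣx²−(Σx)² = 7·149 − 961 = 82;  nΣy²−(Σy)² = 7·3272 − 22500 = 404
  √(82·404) = √33128 = 182.0110
r = 131 / 182.0110 = 0.7197
t = r·√(n−2)/√(1−r²) = 0.7197·√5 / √(1−0.517968) = 1.609298 / 0.694285 = 2.318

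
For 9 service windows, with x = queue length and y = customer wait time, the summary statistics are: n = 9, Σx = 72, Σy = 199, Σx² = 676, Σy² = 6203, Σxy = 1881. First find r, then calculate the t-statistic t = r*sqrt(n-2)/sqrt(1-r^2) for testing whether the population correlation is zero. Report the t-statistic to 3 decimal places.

S_xy = nΣxy − ΣxΣy = 9·1881 − 72·199 = 16929 − 14328 = 2601
S_xx = nΣx² − (Σx)² = 9·676 − 72² = 6084 − 5184 = 900
S_yy = nΣy² − (Σy)² = 9·6203 − 199² = 55827 − 39601 = 16226
r = S_xy / √(S_xx·S_yy) = 2601 / √(900·16226) = 2601 / √14603400 = 2601 / 3821.4395 = 0.6806
t = r·√(n−2)/√(1−r²) = 0.6806·√7 / √(1−0.463216) = 1.800698 / 0.732655 = 2.458

2.458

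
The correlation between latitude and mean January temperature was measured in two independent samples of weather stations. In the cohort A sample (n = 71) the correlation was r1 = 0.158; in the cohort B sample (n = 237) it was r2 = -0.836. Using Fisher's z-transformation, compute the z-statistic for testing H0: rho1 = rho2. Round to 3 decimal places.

z1 = atanh(0.158) = 0.159335,  z2 = atanh(-0.836) = -1.207739
SE = √(1/(n1−3) + 1/(n2−3)) = √(1/68 + 1/234) = √(0.0147059 + 0.0042735) = √0.0189794 = 0.137766
z = (z1 − z2)/SE = (0.159335 − (-1.207739)) / 0.137766 = 1.367074 / 0.137766 = 9.923

9.923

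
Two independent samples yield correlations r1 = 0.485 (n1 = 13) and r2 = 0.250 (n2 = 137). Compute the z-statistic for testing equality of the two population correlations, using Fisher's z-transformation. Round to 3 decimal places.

0.836

Fisher z-transforms: z1 = atanh(0.485) = 0.529502, z2 = atanh(0.250) = 0.255413; difference d = 0.274089
Var(d) = 1/10 + 1/134 = 0.1000000 + 0.0074627 = 0.1074627
z = d/√Var(d) = 0.274089 / √0.1074627 = 0.274089 / 0.327815 = 0.836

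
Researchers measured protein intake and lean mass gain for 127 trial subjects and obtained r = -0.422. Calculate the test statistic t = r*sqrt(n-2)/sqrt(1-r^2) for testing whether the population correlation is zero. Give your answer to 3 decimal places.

1 − r² = 1 − 0.178084 = 0.821916;  √(1−r²) = 0.906596
√(n−2) = √125 = 11.180340
t = r·√(n−2)/√(1−r²) = -0.422 · 11.180340 / 0.906596 = -5.204

-5.204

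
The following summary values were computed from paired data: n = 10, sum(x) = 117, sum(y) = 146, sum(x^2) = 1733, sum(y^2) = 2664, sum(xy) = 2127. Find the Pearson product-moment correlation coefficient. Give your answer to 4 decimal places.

0.9512

Numerator: nΣxy − (Σx)(Σy) = 10·2127 − (117)(146) = 4188
Denominator: √[(nΣx²−(Σx)²)(nΣy²−(Σy)²)]
  nΣx²−(Σx)² = 10·1733 − 13689 = 3641;  nΣy²−(Σy)² = 10·2664 − 21316 = 5324
  √(3641·5324) = √19384684 = 4402.8041
r = 4188 / 4402.8041 = 0.9512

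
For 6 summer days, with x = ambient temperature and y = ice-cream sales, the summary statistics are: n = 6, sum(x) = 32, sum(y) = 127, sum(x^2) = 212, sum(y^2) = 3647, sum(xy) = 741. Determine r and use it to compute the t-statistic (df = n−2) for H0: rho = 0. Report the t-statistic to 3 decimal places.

Numerator: nΣxy − (Σx)(Σy) = 6·741 − (32)(127) = 382
Denominator: √[(nΣx²−(Σx)²)(nΣy²−(Σy)²)]
  nΣx²−(Σx)² = 6·212 − 1024 = 248;  nΣy²−(Σy)² = 6·3647 − 16129 = 5753
  √(248·5753) = √1426744 = 1194.4639
r = 382 / 1194.4639 = 0.3198
t = r·√(n−2)/√(1−r²) = 0.3198·√4 / √(1−0.102272) = 0.639600 / 0.947485 = 0.675

0.675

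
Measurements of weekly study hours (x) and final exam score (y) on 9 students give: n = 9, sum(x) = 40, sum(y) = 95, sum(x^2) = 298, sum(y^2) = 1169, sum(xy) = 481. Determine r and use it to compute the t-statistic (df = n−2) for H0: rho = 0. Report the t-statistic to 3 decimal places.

1.210

Numerator: nΣxy − (Σx)(Σy) = 9·481 − (40)(95) = 529
Denominator: √[(nΣx²−(Σx)²)(nΣy²−(Σy)²)]
  nΣx²−(Σx)² = 9·298 − 1600 = 1082;  nΣy²−(Σy)² = 9·1169 − 9025 = 1496
  √(1082·1496) = √1618672 = 1272.2704
r = 529 / 1272.2704 = 0.4158
t = r·√(n−2)/√(1−r²) = 0.4158·√7 / √(1−0.172890) = 1.100103 / 0.909456 = 1.210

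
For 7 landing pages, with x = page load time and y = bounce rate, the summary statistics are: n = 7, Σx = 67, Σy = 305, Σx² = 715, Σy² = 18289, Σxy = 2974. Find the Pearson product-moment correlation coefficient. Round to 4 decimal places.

Numerator: nΣxy − (Σx)(Σy) = 7·2974 − (67)(305) = 383
Denominator: √[(nΣx²−(Σx)²)(nΣy²−(Σy)²)]
  nΣx²−(Σx)² = 7·715 − 4489 = 516;  nΣy²−(Σy)² = 7·18289 − 93025 = 34998
  √(516·34998) = √18058968 = 4249.5845
r = 383 / 4249.5845 = 0.0901

0.0901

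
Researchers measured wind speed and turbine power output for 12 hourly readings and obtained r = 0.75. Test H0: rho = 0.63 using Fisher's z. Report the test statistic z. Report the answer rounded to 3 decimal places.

0.695

z_r = atanh(0.75) = 0.972955,  z_0 = atanh(0.63) = 0.741416
SE = 1/√(n−3) = 1/√9 = 0.333333
z = (z_r − z_0)/SE = (0.972955 − 0.741416) / 0.333333 = 0.231539 / 0.333333 = 0.695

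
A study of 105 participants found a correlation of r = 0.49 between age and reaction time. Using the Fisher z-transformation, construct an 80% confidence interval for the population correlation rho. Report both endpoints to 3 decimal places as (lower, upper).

(0.388, 0.580)

z_r = atanh(0.49) = 0.536060;  SE = 1/√(n−3) = 1/√102 = 0.099015
z-limits: 0.536060 ± 1.282·0.099015 = 0.536060 ± 0.126937 = [0.409123, 0.662997]
ρ-limits: (tanh 0.409123, tanh 0.662997) = (0.388, 0.580)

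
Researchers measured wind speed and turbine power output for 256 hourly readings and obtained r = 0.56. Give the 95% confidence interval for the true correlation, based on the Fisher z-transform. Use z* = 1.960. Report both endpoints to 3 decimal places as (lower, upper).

z_r = atanh(0.56) = 0.632833;  SE = 1/√(n−3) = 1/√253 = 0.062869
z-limits: 0.632833 ± 1.960·0.062869 = 0.632833 ± 0.123223 = [0.509610, 0.756056]
ρ-limits: (tanh 0.509610, tanh 0.756056) = (0.470, 0.639)

(0.470, 0.639)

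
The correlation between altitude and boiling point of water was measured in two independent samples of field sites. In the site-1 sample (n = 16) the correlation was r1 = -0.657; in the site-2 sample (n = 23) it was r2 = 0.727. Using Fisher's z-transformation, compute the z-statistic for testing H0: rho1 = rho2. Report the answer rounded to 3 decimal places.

z1 = atanh(-0.657) = -0.787517,  z2 = atanh(0.727) = 0.922335
SE = √(1/(n1−3) + 1/(n2−3)) = √(1/13 + 1/20) = √(0.0769231 + 0.0500000) = √0.1269231 = 0.356263
z = (z1 − z2)/SE = (-0.787517 − 0.922335) / 0.356263 = -1.709852 / 0.356263 = -4.799

-4.799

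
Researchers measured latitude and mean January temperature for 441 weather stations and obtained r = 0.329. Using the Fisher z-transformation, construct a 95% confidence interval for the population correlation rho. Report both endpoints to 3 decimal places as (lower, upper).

Fisher z: z_r = atanh(r) = ½·ln((1+0.329)/(1−0.329)) = 0.341706
SE(z) = 1/√(n−3) = 1/√438 = 0.047782
95% ⇒ z* = 1.960; margin = 1.960·0.047782 = 0.093653
CI on z-scale: (0.248053, 0.435359)
Back-transform: tanh(0.248053) = 0.243088, tanh(0.435359) = 0.409790

(0.243, 0.410)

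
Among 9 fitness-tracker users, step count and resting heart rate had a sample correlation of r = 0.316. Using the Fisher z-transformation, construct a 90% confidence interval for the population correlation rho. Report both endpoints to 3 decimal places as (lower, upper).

Fisher z: z_r = atanh(r) = ½·ln((1+0.316)/(1−0.316)) = 0.327197
SE(z) = 1/√(n−3) = 1/√6 = 0.408248
90% ⇒ z* = 1.645; margin = 1.645·0.408248 = 0.671568
CI on z-scale: (-0.344371, 0.998765)
Back-transform: tanh(-0.344371) = -0.331374, tanh(0.998765) = 0.761075

(-0.331, 0.761)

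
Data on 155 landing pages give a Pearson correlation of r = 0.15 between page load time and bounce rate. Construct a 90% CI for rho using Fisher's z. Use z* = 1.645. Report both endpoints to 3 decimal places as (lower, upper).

Fisher z: z_r = atanh(r) = ½·ln((1+0.15)/(1−0.15)) = 0.151140
SE(z) = 1/√(n−3) = 1/√152 = 0.081111
90% ⇒ z* = 1.645; margin = 1.645·0.081111 = 0.133428
CI on z-scale: (0.017712, 0.284568)
Back-transform: tanh(0.017712) = 0.017710, tanh(0.284568) = 0.277128

(0.018, 0.277)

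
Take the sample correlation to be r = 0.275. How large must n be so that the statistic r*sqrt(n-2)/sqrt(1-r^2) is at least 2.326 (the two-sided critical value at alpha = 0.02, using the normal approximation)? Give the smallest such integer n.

Need r·√(n−2)/√(1−r²) ≥ 2.326
√(n−2) ≥ 2.326·√(1−0.075625) / 0.275 = 2.326·0.961444 / 0.275 = 8.1321
n−2 ≥ 66.1311  ⇒  n ≥ 68.1311
Smallest integer n = 69

69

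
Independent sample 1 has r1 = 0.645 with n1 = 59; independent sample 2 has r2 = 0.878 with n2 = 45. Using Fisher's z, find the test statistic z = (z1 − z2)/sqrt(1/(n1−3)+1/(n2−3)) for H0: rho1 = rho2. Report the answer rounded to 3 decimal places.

-2.941

Fisher z-transforms: z1 = atanh(0.645) = 0.766689, z2 = atanh(0.878) = 1.366971; difference d = -0.600282
Var(d) = 1/56 + 1/42 = 0.0178571 + 0.0238095 = 0.0416666
z = d/√Var(d) = -0.600282 / √0.0416666 = -0.600282 / 0.204124 = -2.941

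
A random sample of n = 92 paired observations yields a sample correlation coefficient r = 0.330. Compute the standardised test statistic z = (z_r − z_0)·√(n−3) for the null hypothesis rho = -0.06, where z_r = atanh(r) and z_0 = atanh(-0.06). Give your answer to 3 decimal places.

3.801

z_r = atanh(0.330) = 0.342828,  z_0 = atanh(-0.06) = -0.060072
SE = 1/√(n−3) = 1/√89 = 0.106000
z = (z_r − z_0)/SE = (0.342828 − (-0.060072)) / 0.106000 = 0.402900 / 0.106000 = 3.801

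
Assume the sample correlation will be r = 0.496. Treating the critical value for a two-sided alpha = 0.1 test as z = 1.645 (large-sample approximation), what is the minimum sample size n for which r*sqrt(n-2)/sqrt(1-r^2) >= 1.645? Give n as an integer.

Need r·√(n−2)/√(1−r²) ≥ 1.645
√(n−2) ≥ 1.645·√(1−0.246016) / 0.496 = 1.645·0.868323 / 0.496 = 2.8798
n−2 ≥ 8.2932  ⇒  n ≥ 10.2932
Smallest integer n = 11

11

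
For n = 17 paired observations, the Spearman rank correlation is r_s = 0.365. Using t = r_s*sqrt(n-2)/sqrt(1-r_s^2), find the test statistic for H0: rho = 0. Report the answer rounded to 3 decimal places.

1.518

t = r_s·√(n−2) / √(1−r_s²) with r_s = 0.365, n = 17
  = 0.365·√15 / √(1 − 0.133225)
  = 0.365·3.872983 / 0.931008
  = 1.413639 / 0.931008 = 1.518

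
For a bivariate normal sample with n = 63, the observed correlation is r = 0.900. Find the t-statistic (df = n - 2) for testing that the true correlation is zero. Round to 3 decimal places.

1 − r² = 1 − 0.810000 = 0.190000;  √(1−r²) = 0.435890
√(n−2) = √61 = 7.810250
t = r·√(n−2)/√(1−r²) = 0.900 · 7.810250 / 0.435890 = 16.126

16.126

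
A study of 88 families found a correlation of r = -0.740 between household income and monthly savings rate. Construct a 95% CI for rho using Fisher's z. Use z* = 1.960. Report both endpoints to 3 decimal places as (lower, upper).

z_r = atanh(-0.740) = -0.950479;  SE = 1/√(n−3) = 1/√85 = 0.108465
z-limits: -0.950479 ± 1.960·0.108465 = -0.950479 ± 0.212591 = [-1.163070, -0.737888]
ρ-limits: (tanh -1.163070, tanh -0.737888) = (-0.822, -0.628)

(-0.822, -0.628)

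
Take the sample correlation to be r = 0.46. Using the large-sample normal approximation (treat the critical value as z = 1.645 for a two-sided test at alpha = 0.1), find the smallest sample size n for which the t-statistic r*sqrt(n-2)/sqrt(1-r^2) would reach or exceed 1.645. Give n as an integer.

Need r·√(n−2)/√(1−r²) ≥ 1.645
√(n−2) ≥ 1.645·√(1−0.2116) / 0.46 = 1.645·0.887919 / 0.46 = 3.1753
n−2 ≥ 10.0825  ⇒  n ≥ 12.0825
Smallest integer n = 13

13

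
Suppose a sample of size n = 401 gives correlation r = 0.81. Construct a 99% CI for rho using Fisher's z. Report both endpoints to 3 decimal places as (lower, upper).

(0.761, 0.850)

z_r = atanh(0.81) = 1.127029;  SE = 1/√(n−3) = 1/√398 = 0.050125
z-limits: 1.127029 ± 2.576·0.050125 = 1.127029 ± 0.129122 = [0.997907, 1.256151]
ρ-limits: (tanh 0.997907, tanh 1.256151) = (0.761, 0.850)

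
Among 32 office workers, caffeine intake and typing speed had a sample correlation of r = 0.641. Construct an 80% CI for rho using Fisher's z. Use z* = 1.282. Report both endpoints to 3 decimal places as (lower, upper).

(0.479, 0.761)

Fisher z: z_r = atanh(r) = ½·ln((1+0.641)/(1−0.641)) = 0.759869
SE(z) = 1/√(n−3) = 1/√29 = 0.185695
80% ⇒ z* = 1.282; margin = 1.282·0.185695 = 0.238061
CI on z-scale: (0.521808, 0.997930)
Back-transform: tanh(0.521808) = 0.479094, tanh(0.997930) = 0.760723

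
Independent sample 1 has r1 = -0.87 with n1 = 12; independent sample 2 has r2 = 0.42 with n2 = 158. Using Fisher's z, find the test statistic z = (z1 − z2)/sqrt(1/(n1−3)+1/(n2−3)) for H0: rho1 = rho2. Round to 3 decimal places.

-5.194

z1 = atanh(-0.87) = -1.333080,  z2 = atanh(0.42) = 0.447692
SE = √(1/(n1−3) + 1/(n2−3)) = √(1/9 + 1/155) = √(0.1111111 + 0.0064516) = √0.1175627 = 0.342874
z = (z1 − z2)/SE = (-1.333080 − 0.447692) / 0.342874 = -1.780772 / 0.342874 = -5.194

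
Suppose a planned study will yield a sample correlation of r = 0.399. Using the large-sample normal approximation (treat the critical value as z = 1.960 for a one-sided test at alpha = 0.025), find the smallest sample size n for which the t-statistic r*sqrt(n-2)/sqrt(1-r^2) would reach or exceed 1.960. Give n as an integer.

23

Need r·√(n−2)/√(1−r²) ≥ 1.960
√(n−2) ≥ 1.960·√(1−0.159201) / 0.399 = 1.960·0.916951 / 0.399 = 4.5043
n−2 ≥ 20.2887  ⇒  n ≥ 22.2887
Smallest integer n = 23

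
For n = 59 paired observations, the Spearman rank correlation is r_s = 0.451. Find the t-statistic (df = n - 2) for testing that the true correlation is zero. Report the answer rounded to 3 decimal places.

t = r_s·√(n−2) / √(1−r_s²) with r_s = 0.451, n = 59
  = 0.451·√57 / √(1 − 0.203401)
  = 0.451·7.549834 / 0.892524
  = 3.404975 / 0.892524 = 3.815

3.815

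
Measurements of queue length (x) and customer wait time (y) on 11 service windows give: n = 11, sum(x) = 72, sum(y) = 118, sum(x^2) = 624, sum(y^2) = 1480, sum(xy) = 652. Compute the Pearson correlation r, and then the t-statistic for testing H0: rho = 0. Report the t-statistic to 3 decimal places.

-2.675

Numerator: nΣxy − (Σx)(Σy) = 11·652 − (72)(118) = -1324
Denominator: √[(nΣx²−(Σx)²)(nΣy²−(Σy)²)]
  nΣx²−(Σx)² = 11·624 − 5184 = 1680;  nΣy²−(Σy)² = 11·1480 − 13924 = 2356
  √(1680·2356) = √3958080 = 1989.4924
r = -1324 / 1989.4924 = -0.6655
t = r·√(n−2)/√(1−r²) = -0.6655·√9 / √(1−0.442890) = -1.996500 / 0.746398 = -2.675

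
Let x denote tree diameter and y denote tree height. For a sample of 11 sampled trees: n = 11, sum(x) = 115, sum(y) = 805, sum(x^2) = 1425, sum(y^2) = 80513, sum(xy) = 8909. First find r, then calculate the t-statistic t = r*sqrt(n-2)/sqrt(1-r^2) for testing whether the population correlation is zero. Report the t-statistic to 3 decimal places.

0.692

Numerator: nΣxy − (Σx)(Σy) = 11·8909 − (115)(805) = 5424
Denominator: √[(nΣx²−(Σx)²)(nΣy²−(Σy)²)]
  nΣx²−(Σx)² = 11·1425 − 13225 = 2450;  nΣy²−(Σy)² = 11·80513 − 648025 = 237618
  √(2450·237618) = √582164100 = 24128.0770
r = 5424 / 24128.0770 = 0.2248
t = r·√(n−2)/√(1−r²) = 0.2248·√9 / √(1−0.050535) = 0.674400 / 0.974405 = 0.692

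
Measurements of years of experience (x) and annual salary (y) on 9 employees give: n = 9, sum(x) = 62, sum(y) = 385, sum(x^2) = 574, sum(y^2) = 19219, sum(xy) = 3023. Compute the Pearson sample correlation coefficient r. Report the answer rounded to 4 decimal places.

S_xy = nΣxy − ΣxΣy = 9·3023 − 62·385 = 27207 − 23870 = 3337
S_xx = nΣx² − (Σx)² = 9·574 − 62² = 5166 − 3844 = 1322
S_yy = nΣy² − (Σy)² = 9·19219 − 385² = 172971 − 148225 = 24746
r = S_xy / √(S_xx·S_yy) = 3337 / √(1322·24746) = 3337 / √32714212 = 3337 / 5719.6339 = 0.5834

0.5834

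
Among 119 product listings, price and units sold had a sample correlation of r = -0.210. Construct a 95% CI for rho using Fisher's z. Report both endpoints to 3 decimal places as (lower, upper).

z_r = atanh(-0.210) = -0.213171;  SE = 1/√(n−3) = 1/√116 = 0.092848
z-limits: -0.213171 ± 1.960·0.092848 = -0.213171 ± 0.181982 = [-0.395153, -0.031189]
ρ-limits: (tanh -0.395153, tanh -0.031189) = (-0.376, -0.031)

(-0.376, -0.031)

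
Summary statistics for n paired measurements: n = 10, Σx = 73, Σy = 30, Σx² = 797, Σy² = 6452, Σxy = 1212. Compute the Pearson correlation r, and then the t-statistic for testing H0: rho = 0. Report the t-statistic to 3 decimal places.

3.371

S_xy = nΣxy − ΣxΣy = 10·1212 − 73·30 = 12120 − 2190 = 9930
S_xx = nΣx² − (Σx)² = 10·797 − 73² = 7970 − 5329 = 2641
S_yy = nΣy² − (Σy)² = 10·6452 − 30² = 64520 − 900 = 63620
r = S_xy / √(S_xx·S_yy) = 9930 / √(2641·63620) = 9930 / √168020420 = 9930 / 12962.2691 = 0.7661
t = r·√(n−2)/√(1−r²) = 0.7661·√8 / √(1−0.586909) = 2.166858 / 0.642722 = 3.371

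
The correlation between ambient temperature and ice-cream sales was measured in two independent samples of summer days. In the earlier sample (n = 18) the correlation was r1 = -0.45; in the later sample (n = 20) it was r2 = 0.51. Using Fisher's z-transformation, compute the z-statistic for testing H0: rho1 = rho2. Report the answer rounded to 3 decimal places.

-2.957

Fisher z-transforms: z1 = atanh(-0.45) = -0.484700, z2 = atanh(0.51) = 0.562730; difference d = -1.047430
Var(d) = 1/15 + 1/17 = 0.0666667 + 0.0588235 = 0.1254902
z = d/√Var(d) = -1.047430 / √0.1254902 = -1.047430 / 0.354246 = -2.957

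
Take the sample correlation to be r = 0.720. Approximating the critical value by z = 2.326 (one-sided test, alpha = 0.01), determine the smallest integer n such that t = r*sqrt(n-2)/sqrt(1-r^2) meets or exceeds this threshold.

r√(n−2)/√(1−r²) ≥ 2.326  ⇔  n−2 ≥ (2.326)²·(1−r²)/r²
(1−r²)/r² = (1−0.518400)/0.518400 = 0.9290
n ≥ 2 + 5.410276·0.9290 = 2 + 5.0261 = 7.0261
⌈7.0261⌉ = 8

8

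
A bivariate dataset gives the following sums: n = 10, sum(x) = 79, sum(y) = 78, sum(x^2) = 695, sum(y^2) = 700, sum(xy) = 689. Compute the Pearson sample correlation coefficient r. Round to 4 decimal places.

Numerator: nΣxy − (Σx)(Σy) = 10·689 − (79)(78) = 728
Denominator: √[(nΣx²−(Σx)²)(nΣy²−(Σy)²)]
  nΣx²−(Σx)² = 10·695 − 6241 = 709;  nΣy²−(Σy)² = 10·700 − 6084 = 916
  √(709·916) = √649444 = 805.8809
r = 728 / 805.8809 = 0.9034

0.9034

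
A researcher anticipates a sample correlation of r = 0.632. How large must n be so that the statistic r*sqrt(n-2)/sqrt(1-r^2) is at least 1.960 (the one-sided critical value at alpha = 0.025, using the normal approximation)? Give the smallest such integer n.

8

Need r·√(n−2)/√(1−r²) ≥ 1.960
√(n−2) ≥ 1.960·√(1−0.399424) / 0.632 = 1.960·0.774968 / 0.632 = 2.4034
n−2 ≥ 5.7763  ⇒  n ≥ 7.7763
Smallest integer n = 8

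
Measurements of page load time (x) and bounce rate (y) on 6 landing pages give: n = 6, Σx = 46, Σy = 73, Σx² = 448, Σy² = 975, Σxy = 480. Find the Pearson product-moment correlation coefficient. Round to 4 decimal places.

-0.8756

Numerator: nΣxy − (Σx)(Σy) = 6·480 − (46)(73) = -478
Denominator: √[(nΣx²−(Σx)²)(nΣy²−(Σy)²)]
  nΣx²−(Σx)² = 6·448 − 2116 = 572;  nΣy²−(Σy)² = 6·975 − 5329 = 521
  √(572·521) = √298012 = 545.9048
r = -478 / 545.9048 = -0.8756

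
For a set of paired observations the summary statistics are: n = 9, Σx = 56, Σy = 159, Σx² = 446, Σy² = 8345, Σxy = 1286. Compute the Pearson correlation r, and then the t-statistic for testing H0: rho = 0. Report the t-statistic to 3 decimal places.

S_xy = nΣxy − ΣxΣy = 9·1286 − 56·159 = 11574 − 8904 = 2670
S_xx = nΣx² − (Σx)² = 9·446 − 56² = 4014 − 3136 = 878
S_yy = nΣy² − (Σy)² = 9·8345 − 159² = 75105 − 25281 = 49824
r = S_xy / √(S_xx·S_yy) = 2670 / √(878·49824) = 2670 / √43745472 = 2670 / 6614.0360 = 0.4037
t = r·√(n−2)/√(1−r²) = 0.4037·√7 / √(1−0.162974) = 1.068090 / 0.914891 = 1.167

1.167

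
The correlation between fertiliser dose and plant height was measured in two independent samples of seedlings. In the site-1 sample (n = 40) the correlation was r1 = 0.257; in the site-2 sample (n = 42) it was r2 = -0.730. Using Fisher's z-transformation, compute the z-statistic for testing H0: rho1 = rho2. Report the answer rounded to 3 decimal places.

5.192

z1 = atanh(0.257) = 0.262894,  z2 = atanh(-0.730) = -0.928727
SE = √(1/(n1−3) + 1/(n2−3)) = √(1/37 + 1/39) = √(0.0270270 + 0.0256410) = √0.0526680 = 0.229495
z = (z1 − z2)/SE = (0.262894 − (-0.928727)) / 0.229495 = 1.191621 / 0.229495 = 5.192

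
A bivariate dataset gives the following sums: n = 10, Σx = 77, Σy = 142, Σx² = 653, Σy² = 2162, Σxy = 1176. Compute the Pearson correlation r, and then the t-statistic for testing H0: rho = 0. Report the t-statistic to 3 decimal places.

Numerator: nΣxy − (Σx)(Σy) = 10·1176 − (77)(142) = 826
Denominator: √[(nΣx²−(Σx)²)(nΣy²−(Σy)²)]
  nΣx²−(Σx)² = 10·653 − 5929 = 601;  nΣy²−(Σy)² = 10·2162 − 20164 = 1456
  √(601·1456) = √875056 = 935.4443
r = 826 / 935.4443 = 0.8830
t = r·√(n−2)/√(1−r²) = 0.8830·√8 / √(1−0.779689) = 2.497501 / 0.469373 = 5.321

5.321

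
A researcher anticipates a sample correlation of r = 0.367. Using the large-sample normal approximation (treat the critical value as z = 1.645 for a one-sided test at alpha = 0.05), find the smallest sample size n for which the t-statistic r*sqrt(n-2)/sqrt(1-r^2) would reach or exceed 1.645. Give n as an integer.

20

r√(n−2)/√(1−r²) ≥ 1.645  ⇔  n−2 ≥ (1.645)²·(1−r²)/r²
(1−r²)/r² = (1−0.134689)/0.134689 = 6.4245
n ≥ 2 + 2.706025·6.4245 = 2 + 17.3849 = 19.3849
⌈19.3849⌉ = 20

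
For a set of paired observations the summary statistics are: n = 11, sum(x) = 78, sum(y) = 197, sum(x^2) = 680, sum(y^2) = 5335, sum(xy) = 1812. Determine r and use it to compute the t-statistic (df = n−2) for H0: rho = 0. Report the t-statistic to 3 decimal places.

5.215

S_xy = nΣxy − ΣxΣy = 11·1812 − 78·197 = 19932 − 15366 = 4566
S_xx = nΣx² − (Σx)² = 11·680 − 78² = 7480 − 6084 = 1396
S_yy = nΣy² − (Σy)² = 11·5335 − 197² = 58685 − 38809 = 19876
r = S_xy / √(S_xx·S_yy) = 4566 / √(1396·19876) = 4566 / √27746896 = 4566 / 5267.5322 = 0.8668
t = r·√(n−2)/√(1−r²) = 0.8668·√9 / √(1−0.751342) = 2.600400 / 0.498656 = 5.215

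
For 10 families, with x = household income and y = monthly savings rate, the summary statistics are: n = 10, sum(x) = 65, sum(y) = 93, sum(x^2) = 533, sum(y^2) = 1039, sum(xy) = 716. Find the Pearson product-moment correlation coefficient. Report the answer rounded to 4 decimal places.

0.8039

Numerator: nΣxy − (Σx)(Σy) = 10·716 − (65)(93) = 1115
Denominator: √[(nΣx²−(Σx)²)(nΣy²−(Σy)²)]
  nΣx²−(Σx)² = 10·533 − 4225 = 1105;  nΣy²−(Σy)² = 10·1039 − 8649 = 1741
  √(1105·1741) = √1923805 = 1387.0130
r = 1115 / 1387.0130 = 0.8039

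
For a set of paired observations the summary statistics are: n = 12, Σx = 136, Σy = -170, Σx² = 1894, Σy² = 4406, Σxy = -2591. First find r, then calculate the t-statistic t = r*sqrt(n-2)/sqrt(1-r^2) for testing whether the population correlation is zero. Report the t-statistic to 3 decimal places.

-4.095

Numerator: nΣxy − (Σx)(Σy) = 12·(-2591) − (136)(-170) = -7972
Denominator: √[(nΣx²−(Σx)²)(nΣy²−(Σy)²)]
  nΣx²−(Σx)² = 12·1894 − 18496 = 4232;  nΣy²−(Σy)² = 12·4406 − 28900 = 23972
  √(4232·23972) = √101449504 = 10072.2145
r = -7972 / 10072.2145 = -0.7915
t = r·√(n−2)/√(1−r²) = -0.7915·√10 / √(1−0.626472) = -2.502943 / 0.611169 = -4.095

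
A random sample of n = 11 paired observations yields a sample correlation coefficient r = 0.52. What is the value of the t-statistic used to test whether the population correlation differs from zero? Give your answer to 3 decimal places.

1 − r² = 1 − 0.2704 = 0.7296;  √(1−r²) = 0.854166
√(n−2) = √9 = 3.000000
t = r·√(n−2)/√(1−r²) = 0.52 · 3.000000 / 0.854166 = 1.826

1.826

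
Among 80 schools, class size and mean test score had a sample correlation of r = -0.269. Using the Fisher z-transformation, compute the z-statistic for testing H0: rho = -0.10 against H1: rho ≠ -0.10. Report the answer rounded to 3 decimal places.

-1.540

z_r = atanh(-0.269) = -0.275786,  z_0 = atanh(-0.10) = -0.100335
SE = 1/√(n−3) = 1/√77 = 0.113961
z = (z_r − z_0)/SE = (-0.275786 − (-0.100335)) / 0.113961 = -0.175451 / 0.113961 = -1.540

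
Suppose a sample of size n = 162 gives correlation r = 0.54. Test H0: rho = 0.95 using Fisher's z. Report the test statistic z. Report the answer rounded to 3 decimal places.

z_r = atanh(0.54) = 0.604156,  z_0 = atanh(0.95) = 1.831781
SE = 1/√(n−3) = 1/√159 = 0.079305
z = (z_r − z_0)/SE = (0.604156 − 1.831781) / 0.079305 = -1.227625 / 0.079305 = -15.480

-15.480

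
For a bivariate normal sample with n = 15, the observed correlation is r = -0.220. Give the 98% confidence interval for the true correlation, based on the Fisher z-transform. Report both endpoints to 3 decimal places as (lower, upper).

(-0.714, 0.420)

z_r = atanh(-0.220) = -0.223656;  SE = 1/√(n−3) = 1/√12 = 0.288675
z-limits: -0.223656 ± 2.326·0.288675 = -0.223656 ± 0.671458 = [-0.895114, 0.447802]
ρ-limits: (tanh -0.895114, tanh 0.447802) = (-0.714, 0.420)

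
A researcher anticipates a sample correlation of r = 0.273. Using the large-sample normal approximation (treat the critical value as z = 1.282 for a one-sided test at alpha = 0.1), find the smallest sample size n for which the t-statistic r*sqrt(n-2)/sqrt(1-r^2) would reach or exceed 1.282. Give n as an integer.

23

Need r·√(n−2)/√(1−r²) ≥ 1.282
√(n−2) ≥ 1.282·√(1−0.074529) / 0.273 = 1.282·0.962014 / 0.273 = 4.5176
n−2 ≥ 20.4087  ⇒  n ≥ 22.4087
Smallest integer n = 23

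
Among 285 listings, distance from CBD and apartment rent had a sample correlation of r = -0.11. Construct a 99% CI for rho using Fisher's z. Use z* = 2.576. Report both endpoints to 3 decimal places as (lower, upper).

(-0.258, 0.043)

Fisher z: z_r = atanh(r) = ½·ln((1+(-0.11))/(1−(-0.11))) = -0.110447
SE(z) = 1/√(n−3) = 1/√282 = 0.059549
99% ⇒ z* = 2.576; margin = 2.576·0.059549 = 0.153398
CI on z-scale: (-0.263845, 0.042951)
Back-transform: tanh(-0.263845) = -0.257888, tanh(0.042951) = 0.042925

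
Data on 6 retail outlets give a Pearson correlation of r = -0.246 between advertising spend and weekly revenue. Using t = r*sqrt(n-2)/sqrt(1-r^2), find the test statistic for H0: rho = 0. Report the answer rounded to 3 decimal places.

t = r·√(n−2) / √(1−r²) with r = -0.246, n = 6
  = -0.246·√4 / √(1 − 0.060516)
  = -0.246·2.000000 / 0.969270
  = -0.492000 / 0.969270 = -0.508

-0.508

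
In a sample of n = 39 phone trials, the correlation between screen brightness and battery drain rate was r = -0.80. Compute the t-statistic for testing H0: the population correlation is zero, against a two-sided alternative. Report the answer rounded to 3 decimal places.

1 − r² = 1 − 0.6400 = 0.3600;  √(1−r²) = 0.600000
√(n−2) = √37 = 6.082763
t = r·√(n−2)/√(1−r²) = -0.80 · 6.082763 / 0.600000 = -8.110

-8.110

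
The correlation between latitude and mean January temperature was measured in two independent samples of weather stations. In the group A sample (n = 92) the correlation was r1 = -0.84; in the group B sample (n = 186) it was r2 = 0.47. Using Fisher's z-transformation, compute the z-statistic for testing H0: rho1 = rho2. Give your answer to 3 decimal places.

-13.397

Fisher z-transforms: z1 = atanh(-0.84) = -1.221174, z2 = atanh(0.47) = 0.510070; difference d = -1.731244
Var(d) = 1/89 + 1/183 = 0.0112360 + 0.0054645 = 0.0167005
z = d/√Var(d) = -1.731244 / √0.0167005 = -1.731244 / 0.129230 = -13.397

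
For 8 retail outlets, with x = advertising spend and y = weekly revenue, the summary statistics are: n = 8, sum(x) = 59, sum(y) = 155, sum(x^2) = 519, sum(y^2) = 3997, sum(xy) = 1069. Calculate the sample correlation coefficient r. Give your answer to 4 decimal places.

S_xy = nΣxy − ΣxΣy = 8·1069 − 59·155 = 8552 − 9145 = -593
S_xx = nΣx² − (Σx)² = 8·519 − 59² = 4152 − 3481 = 671
S_yy = nΣy² − (Σy)² = 8·3997 − 155² = 31976 − 24025 = 7951
r = S_xy / √(S_xx·S_yy) = -593 / √(671·7951) = -593 / √5335121 = -593 / 2309.7881 = -0.2567

-0.2567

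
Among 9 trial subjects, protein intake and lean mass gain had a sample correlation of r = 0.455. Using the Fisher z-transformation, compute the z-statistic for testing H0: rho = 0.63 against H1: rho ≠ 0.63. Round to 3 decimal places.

-0.613

Fisher z: atanh(0.455) = 0.490988, atanh(0.63) = 0.741416
z = (z_r − z_0)·√(n−3) = (0.490988 − 0.741416)·√6 = -0.250428 · 2.449490 = -0.613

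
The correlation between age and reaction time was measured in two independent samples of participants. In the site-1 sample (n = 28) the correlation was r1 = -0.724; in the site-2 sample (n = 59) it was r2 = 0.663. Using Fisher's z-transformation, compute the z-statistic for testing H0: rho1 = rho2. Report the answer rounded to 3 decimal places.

Fisher z-transforms: z1 = atanh(-0.724) = -0.916001, z2 = atanh(0.663) = 0.798148; difference d = -1.714149
Var(d) = 1/25 + 1/56 = 0.0400000 + 0.0178571 = 0.0578571
z = d/√Var(d) = -1.714149 / √0.0578571 = -1.714149 / 0.240535 = -7.126

-7.126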